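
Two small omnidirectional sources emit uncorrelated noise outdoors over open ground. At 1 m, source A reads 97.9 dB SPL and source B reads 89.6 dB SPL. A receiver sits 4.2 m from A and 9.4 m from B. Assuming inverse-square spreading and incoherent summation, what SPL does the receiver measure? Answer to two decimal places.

85.56 dB SPL

At the listener: L_A = 97.9 − 20·log₁₀(4.2) = 85.435 dB; L_B = 89.6 − 20·log₁₀(9.4) = 70.137 dB.
Combined: 10·log₁₀(10^(85.435/10)+10^(70.137/10)) = 85.56 dB SPL.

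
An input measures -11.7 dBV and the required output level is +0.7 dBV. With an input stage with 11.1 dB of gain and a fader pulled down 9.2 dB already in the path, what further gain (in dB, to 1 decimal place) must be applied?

The required make-up gain is the shortfall in the dB sum.
G = +0.7 − (-11.7) − 11.1 + 9.2 = 10.5 dB.

10.5 dB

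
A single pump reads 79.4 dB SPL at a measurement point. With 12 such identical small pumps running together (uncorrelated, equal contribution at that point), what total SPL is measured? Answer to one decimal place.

12 equal incoherent sources raise the level by 10·log₁₀(12) = 10.79 dB.
L_total = 79.4 + 10.79 = 90.2 dB SPL.

90.2 dB SPL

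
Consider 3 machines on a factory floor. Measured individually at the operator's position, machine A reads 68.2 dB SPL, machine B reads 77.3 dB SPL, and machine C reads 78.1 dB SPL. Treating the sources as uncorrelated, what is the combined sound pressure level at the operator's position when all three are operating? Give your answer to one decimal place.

Add the sources as powers (linear), then convert back to dB:
L_total = 10·log₁₀(10^(68.2/10) + 10^(77.3/10) + 10^(78.1/10)) = 10·log₁₀(124900000) = 81.0 dB SPL.

81.0 dB SPL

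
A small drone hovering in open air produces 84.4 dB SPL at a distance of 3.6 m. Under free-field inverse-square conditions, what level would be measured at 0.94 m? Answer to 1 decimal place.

Inverse-square spreading gives ΔL = −20·log₁₀(d₂/d₁).
ΔL = −20·log₁₀(0.94/3.6) = 11.66 dB, so L₂ = 84.4 + (11.66) = 96.1 dB SPL.

96.1 dB SPL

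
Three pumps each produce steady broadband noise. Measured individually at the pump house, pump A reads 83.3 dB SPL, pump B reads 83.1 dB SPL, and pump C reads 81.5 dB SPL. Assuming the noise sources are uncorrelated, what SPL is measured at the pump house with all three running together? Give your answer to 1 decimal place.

87.5 dB SPL

Incoherent sources sum as intensities:
L_total = 10·log₁₀(10^(83.3/10) + 10^(83.1/10) + 10^(81.5/10)) = 10·log₁₀(559200000) = 87.5 dB SPL.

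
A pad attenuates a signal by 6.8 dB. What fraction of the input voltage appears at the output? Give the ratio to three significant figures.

Voltage ratio = 10^(dB/20).
10^(-6.8/20) = 10^(-0.3400) = 0.457.

0.457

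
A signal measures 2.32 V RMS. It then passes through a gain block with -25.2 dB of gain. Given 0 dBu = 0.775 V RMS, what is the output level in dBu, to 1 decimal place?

Input level: 20·log₁₀(2.32/0.775) = 9.52 dBu.
Output: 9.52 − 25.2 = -15.7 dBu.

-15.7 dBu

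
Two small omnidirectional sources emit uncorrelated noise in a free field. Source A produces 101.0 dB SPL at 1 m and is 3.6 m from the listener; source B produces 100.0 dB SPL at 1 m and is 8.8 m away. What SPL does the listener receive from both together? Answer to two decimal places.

At the listener: L_A = 101.0 − 20·log₁₀(3.6) = 89.874 dB; L_B = 100.0 − 20·log₁₀(8.8) = 81.110 dB.
Combined: 10·log₁₀(10^(89.874/10)+10^(81.110/10)) = 90.42 dB SPL.

90.42 dB SPL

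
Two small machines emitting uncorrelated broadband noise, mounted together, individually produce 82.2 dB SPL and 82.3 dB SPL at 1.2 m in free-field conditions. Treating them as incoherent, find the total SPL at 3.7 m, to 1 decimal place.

75.5 dB SPL

Combined at 1.2 m: 10·log₁₀(10^(82.2/10)+10^(82.3/10)) = 85.26 dB SPL.
Then apply −20·log₁₀(3.7/1.2) = -9.78 dB → 75.5 dB SPL.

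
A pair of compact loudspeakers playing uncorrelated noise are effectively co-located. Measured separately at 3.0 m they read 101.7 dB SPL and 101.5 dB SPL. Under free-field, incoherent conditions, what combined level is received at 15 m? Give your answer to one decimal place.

90.6 dB SPL

Combined at 3.0 m: 10·log₁₀(10^(101.7/10)+10^(101.5/10)) = 104.61 dB SPL.
Then apply −20·log₁₀(15/3.0) = -13.98 dB → 90.6 dB SPL.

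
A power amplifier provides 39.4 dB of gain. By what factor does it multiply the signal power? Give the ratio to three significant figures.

8710

Power ratio = 10^(dB/10).
10^(39.4/10) = 10^(3.940) = 8710.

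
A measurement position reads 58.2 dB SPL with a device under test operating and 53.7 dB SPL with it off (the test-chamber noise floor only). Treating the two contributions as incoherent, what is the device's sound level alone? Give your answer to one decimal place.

Background correction is a power subtraction:
L_src = 10·log₁₀(10^(58.2/10) − 10^(53.7/10)) = 10·log₁₀(426300) = 56.3 dB SPL.

56.3 dB SPL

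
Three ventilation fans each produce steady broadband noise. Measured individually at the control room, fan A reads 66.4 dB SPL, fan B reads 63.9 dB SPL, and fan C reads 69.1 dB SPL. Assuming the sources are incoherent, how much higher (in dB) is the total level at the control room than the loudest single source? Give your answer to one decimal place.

2.6 dB

Add the sources as powers (linear), then convert back to dB:
L_total = 10·log₁₀(10^(66.4/10) + 10^(63.9/10) + 10^(69.1/10)) = 71.75 dB SPL.
Excess over the loudest (69.1 dB): 71.75 − 69.1 = 2.6 dB.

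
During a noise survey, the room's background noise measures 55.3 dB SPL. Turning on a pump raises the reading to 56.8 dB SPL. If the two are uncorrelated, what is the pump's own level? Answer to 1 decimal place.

Subtract intensities: L_src = 10·log₁₀(10^(L_total/10) − 10^(L_bg/10)).
L_src = 10·log₁₀(10^(56.8/10) − 10^(55.3/10)) = 10·log₁₀(139800) = 51.5 dB SPL.

51.5 dB SPL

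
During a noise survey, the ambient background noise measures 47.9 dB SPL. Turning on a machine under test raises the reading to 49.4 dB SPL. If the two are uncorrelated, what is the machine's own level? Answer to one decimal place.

Background correction is a power subtraction:
L_src = 10·log₁₀(10^(49.4/10) − 10^(47.9/10)) = 10·log₁₀(25440) = 44.1 dB SPL.

44.1 dB SPL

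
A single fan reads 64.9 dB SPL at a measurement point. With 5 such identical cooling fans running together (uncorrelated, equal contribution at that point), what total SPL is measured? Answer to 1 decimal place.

71.9 dB SPL

5 equal incoherent sources raise the level by 10·log₁₀(5) = 6.99 dB.
L_total = 64.9 + 6.99 = 71.9 dB SPL.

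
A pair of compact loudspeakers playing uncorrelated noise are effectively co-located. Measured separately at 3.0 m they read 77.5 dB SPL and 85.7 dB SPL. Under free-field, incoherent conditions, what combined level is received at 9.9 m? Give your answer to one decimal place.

75.9 dB SPL

Combined at 3.0 m: 10·log₁₀(10^(77.5/10)+10^(85.7/10)) = 86.31 dB SPL.
Then apply −20·log₁₀(9.9/3.0) = -10.37 dB → 75.9 dB SPL.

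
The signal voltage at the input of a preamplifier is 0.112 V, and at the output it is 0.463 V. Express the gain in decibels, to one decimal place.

12.3 dB

Voltage ratio → dB uses the 20·log₁₀ form:
20·log₁₀(0.463/0.112) = 20·log₁₀(4.134) = 12.3 dB.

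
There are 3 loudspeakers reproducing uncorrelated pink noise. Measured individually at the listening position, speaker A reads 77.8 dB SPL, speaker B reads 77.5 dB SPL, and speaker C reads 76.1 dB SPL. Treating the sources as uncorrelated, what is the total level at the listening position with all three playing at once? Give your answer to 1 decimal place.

Incoherent sources sum as intensities:
L_total = 10·log₁₀(10^(77.8/10) + 10^(77.5/10) + 10^(76.1/10)) = 10·log₁₀(157200000) = 82.0 dB SPL.

82.0 dB SPL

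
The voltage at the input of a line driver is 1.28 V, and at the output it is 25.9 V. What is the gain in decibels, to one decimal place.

26.1 dB

Voltage ratio → dB uses the 20·log₁₀ form:
20·log₁₀(25.9/1.28) = 20·log₁₀(20.23) = 26.1 dB.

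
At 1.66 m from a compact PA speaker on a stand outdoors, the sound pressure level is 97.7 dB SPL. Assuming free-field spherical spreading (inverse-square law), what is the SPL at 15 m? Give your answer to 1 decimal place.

Free-field point source: level drops by 20·log₁₀ of the distance ratio.
ΔL = −20·log₁₀(15/1.66) = -19.12 dB, so L₂ = 97.7 + (-19.12) = 78.6 dB SPL.

78.6 dB SPL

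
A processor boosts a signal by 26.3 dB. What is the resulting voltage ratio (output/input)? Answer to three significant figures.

20.7

Voltage ratio = 10^(dB/20).
10^(26.3/20) = 10^(1.315) = 20.7.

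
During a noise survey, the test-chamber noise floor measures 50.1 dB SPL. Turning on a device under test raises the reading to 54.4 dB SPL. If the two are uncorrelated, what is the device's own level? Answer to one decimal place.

52.4 dB SPL

Background correction is a power subtraction:
L_src = 10·log₁₀(10^(54.4/10) − 10^(50.1/10)) = 10·log₁₀(173100) = 52.4 dB SPL.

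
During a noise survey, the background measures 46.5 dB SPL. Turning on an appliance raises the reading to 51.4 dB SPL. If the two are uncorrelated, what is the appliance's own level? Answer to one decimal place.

49.7 dB SPL

Background correction is a power subtraction:
L_src = 10·log₁₀(10^(51.4/10) − 10^(46.5/10)) = 10·log₁₀(93370) = 49.7 dB SPL.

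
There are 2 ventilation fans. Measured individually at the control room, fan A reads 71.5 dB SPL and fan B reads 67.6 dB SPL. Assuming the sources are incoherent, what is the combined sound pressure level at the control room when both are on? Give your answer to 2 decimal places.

72.98 dB SPL

Incoherent sources sum as intensities:
L_total = 10·log₁₀(10^(71.5/10) + 10^(67.6/10)) = 10·log₁₀(19880000) = 72.98 dB SPL.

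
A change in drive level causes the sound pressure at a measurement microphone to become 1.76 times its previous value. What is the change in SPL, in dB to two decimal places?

4.91 dB

Sound pressure is an amplitude quantity: ΔL = 20·log₁₀(p₂/p₁).
20·log₁₀(1.76) = 4.91 dB.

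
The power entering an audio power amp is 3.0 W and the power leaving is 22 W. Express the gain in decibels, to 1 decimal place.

8.7 dB

For a power ratio, dB = 10·log₁₀(P₂/P₁).
10·log₁₀(22/3.0) = 10·log₁₀(7.333) = 8.7 dB.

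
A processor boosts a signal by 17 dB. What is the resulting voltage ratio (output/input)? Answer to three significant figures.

7.08

Voltage ratio = 10^(dB/20).
10^(17/20) = 10^(0.8500) = 7.08.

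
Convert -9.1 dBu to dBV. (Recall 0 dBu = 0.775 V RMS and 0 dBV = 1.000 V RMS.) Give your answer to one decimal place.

-11.3 dBV

The offset between the scales is 20·log₁₀(0.775/1.000) = −2.214 dB.
So dBV = -9.1 − 2.214 = -11.3 dBV.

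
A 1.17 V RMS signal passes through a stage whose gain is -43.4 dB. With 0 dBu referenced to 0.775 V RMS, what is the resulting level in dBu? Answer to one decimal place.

-39.8 dBu

Input level: 20·log₁₀(1.17/0.775) = 3.58 dBu.
Output: 3.58 − 43.4 = -39.8 dBu.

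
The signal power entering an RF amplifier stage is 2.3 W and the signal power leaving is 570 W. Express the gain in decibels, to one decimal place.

Power ratio → dB uses the 10·log₁₀ form:
10·log₁₀(570/2.3) = 10·log₁₀(247.8) = 23.9 dB.

23.9 dB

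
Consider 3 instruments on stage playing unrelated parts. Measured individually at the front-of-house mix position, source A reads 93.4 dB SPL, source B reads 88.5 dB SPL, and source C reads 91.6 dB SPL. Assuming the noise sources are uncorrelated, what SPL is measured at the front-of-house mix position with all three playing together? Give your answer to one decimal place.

96.4 dB SPL

Add the sources as powers (linear), then convert back to dB:
L_total = 10·log₁₀(10^(93.4/10) + 10^(88.5/10) + 10^(91.6/10)) = 10·log₁₀(4341000000) = 96.4 dB SPL.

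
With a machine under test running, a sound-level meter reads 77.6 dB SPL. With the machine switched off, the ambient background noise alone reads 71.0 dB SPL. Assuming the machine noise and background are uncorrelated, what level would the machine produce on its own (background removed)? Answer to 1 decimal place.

76.5 dB SPL

Remove the background by subtracting linear intensities:
L_src = 10·log₁₀(10^(77.6/10) − 10^(71.0/10)) = 10·log₁₀(44950000) = 76.5 dB SPL.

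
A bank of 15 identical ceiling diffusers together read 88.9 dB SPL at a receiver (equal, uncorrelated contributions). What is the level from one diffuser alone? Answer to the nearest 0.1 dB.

77.1 dB SPL

15 equal incoherent sources add 10·log₁₀(15) = 11.76 dB over one source.
L_one = 88.9 − 11.76 = 77.1 dB SPL.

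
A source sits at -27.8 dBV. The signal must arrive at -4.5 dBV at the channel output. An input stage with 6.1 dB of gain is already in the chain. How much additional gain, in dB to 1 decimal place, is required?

The required make-up gain is the shortfall in the dB sum.
G = -4.5 − (-27.8) − 6.1 = 17.2 dB.

17.2 dB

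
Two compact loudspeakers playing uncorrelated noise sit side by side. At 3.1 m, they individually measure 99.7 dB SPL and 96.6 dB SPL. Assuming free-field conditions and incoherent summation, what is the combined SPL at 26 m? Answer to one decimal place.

83.0 dB SPL

Combined at 3.1 m: 10·log₁₀(10^(99.7/10)+10^(96.6/10)) = 101.43 dB SPL.
Then apply −20·log₁₀(26/3.1) = -18.47 dB → 83.0 dB SPL.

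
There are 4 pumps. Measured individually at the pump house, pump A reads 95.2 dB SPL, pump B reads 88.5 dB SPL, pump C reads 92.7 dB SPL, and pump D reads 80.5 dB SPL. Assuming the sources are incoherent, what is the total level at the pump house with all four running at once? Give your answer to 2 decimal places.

97.78 dB SPL

Incoherent sources sum as intensities:
L_total = 10·log₁₀(10^(95.2/10) + 10^(88.5/10) + 10^(92.7/10) + 10^(80.5/10)) = 10·log₁₀(5994000000) = 97.78 dB SPL.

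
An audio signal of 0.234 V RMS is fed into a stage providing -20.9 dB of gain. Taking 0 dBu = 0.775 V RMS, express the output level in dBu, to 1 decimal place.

-31.3 dBu

Input level: 20·log₁₀(0.234/0.775) = -10.40 dBu.
Output: -10.40 − 20.9 = -31.3 dBu.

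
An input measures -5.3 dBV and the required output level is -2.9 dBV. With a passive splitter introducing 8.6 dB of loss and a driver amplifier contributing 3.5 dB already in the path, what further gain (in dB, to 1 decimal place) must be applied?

The required make-up gain is the shortfall in the dB sum.
G = -2.9 − (-5.3) + 8.6 − 3.5 = 7.5 dB.

7.5 dB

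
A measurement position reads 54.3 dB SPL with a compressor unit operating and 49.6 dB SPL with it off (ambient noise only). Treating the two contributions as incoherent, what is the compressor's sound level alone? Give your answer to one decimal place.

Subtract intensities: L_src = 10·log₁₀(10^(L_total/10) − 10^(L_bg/10)).
L_src = 10·log₁₀(10^(54.3/10) − 10^(49.6/10)) = 10·log₁₀(178000) = 52.5 dB SPL.

52.5 dB SPL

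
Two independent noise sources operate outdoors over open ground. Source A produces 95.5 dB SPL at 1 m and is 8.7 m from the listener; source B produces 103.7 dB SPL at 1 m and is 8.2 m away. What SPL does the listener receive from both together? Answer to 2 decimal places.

85.97 dB SPL

At the listener: L_A = 95.5 − 20·log₁₀(8.7) = 76.710 dB; L_B = 103.7 − 20·log₁₀(8.2) = 85.424 dB.
Combined: 10·log₁₀(10^(76.710/10)+10^(85.424/10)) = 85.97 dB SPL.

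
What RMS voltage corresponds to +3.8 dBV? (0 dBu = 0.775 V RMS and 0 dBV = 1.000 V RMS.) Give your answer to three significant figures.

V = 1.000 V × 10^(+3.8/20).
= 1.000 × 1.549 = 1.55 V.

1.55 V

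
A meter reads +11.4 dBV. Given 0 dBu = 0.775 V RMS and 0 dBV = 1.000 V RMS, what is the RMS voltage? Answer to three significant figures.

3.72 V

V = 1.000 V × 10^(+11.4/20).
= 1.000 × 3.715 = 3.72 V.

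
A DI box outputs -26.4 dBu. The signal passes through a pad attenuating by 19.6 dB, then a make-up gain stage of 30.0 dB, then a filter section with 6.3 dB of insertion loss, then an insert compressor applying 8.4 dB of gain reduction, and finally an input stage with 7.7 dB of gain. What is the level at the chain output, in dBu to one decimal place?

In dB, series stages simply add:
-26.4 − 19.6 + 30.0 − 6.3 − 8.4 + 7.7 = -23.0 dBu.

-23.0 dBu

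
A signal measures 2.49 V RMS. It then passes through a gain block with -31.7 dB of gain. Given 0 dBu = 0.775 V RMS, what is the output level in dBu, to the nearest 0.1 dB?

-21.6 dBu

Input level: 20·log₁₀(2.49/0.775) = 10.14 dBu.
Output: 10.14 − 31.7 = -21.6 dBu.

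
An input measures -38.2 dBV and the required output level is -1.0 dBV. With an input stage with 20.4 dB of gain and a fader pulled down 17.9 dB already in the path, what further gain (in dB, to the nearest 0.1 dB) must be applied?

The required make-up gain is the shortfall in the dB sum.
G = -1.0 − (-38.2) − 20.4 + 17.9 = 34.7 dB.

34.7 dB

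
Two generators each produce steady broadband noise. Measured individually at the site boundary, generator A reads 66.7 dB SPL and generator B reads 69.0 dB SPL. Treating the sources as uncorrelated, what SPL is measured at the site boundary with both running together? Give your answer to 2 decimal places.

Add the sources as powers (linear), then convert back to dB:
L_total = 10·log₁₀(10^(66.7/10) + 10^(69.0/10)) = 10·log₁₀(12620000) = 71.01 dB SPL.

71.01 dB SPL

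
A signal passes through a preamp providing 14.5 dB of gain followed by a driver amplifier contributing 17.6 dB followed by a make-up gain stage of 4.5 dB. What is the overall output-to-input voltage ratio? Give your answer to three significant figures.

Net gain = 14.5 + 17.6 + 4.5 = 36.6 dB.
Voltage ratio = 10^(36.6/20) = 67.6.

67.6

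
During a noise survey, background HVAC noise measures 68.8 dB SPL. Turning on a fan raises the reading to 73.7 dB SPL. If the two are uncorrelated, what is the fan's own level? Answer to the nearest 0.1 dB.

Background correction is a power subtraction:
L_src = 10·log₁₀(10^(73.7/10) − 10^(68.8/10)) = 10·log₁₀(15860000) = 72.0 dB SPL.

72.0 dB SPL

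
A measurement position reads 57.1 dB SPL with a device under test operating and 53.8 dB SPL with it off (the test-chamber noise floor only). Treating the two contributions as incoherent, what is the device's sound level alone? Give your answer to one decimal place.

54.4 dB SPL

Remove the background by subtracting linear intensities:
L_src = 10·log₁₀(10^(57.1/10) − 10^(53.8/10)) = 10·log₁₀(273000) = 54.4 dB SPL.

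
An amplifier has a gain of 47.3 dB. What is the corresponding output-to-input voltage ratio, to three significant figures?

Voltage ratio = 10^(dB/20).
10^(47.3/20) = 10^(2.365) = 232.

232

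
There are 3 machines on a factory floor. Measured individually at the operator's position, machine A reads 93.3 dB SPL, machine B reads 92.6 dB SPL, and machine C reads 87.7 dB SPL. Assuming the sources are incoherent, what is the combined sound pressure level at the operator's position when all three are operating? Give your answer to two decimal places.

Add the sources as powers (linear), then convert back to dB:
L_total = 10·log₁₀(10^(93.3/10) + 10^(92.6/10) + 10^(87.7/10)) = 10·log₁₀(4547000000) = 96.58 dB SPL.

96.58 dB SPL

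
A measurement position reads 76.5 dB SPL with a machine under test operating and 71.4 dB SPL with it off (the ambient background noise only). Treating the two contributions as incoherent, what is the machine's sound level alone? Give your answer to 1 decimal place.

Remove the background by subtracting linear intensities:
L_src = 10·log₁₀(10^(76.5/10) − 10^(71.4/10)) = 10·log₁₀(30860000) = 74.9 dB SPL.

74.9 dB SPL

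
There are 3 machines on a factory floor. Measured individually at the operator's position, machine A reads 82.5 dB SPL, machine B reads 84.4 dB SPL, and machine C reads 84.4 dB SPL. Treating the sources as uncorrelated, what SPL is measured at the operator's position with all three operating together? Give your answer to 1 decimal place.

88.6 dB SPL

Uncorrelated sources add in intensity (power), not in dB.
L_total = 10·log₁₀(10^(82.5/10) + 10^(84.4/10) + 10^(84.4/10)) = 10·log₁₀(728700000) = 88.6 dB SPL.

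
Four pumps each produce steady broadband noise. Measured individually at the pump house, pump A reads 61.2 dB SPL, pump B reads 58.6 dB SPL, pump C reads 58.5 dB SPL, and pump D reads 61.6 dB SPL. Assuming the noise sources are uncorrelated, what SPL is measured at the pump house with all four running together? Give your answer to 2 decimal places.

Add the sources as powers (linear), then convert back to dB:
L_total = 10·log₁₀(10^(61.2/10) + 10^(58.6/10) + 10^(58.5/10) + 10^(61.6/10)) = 10·log₁₀(4196000) = 66.23 dB SPL.

66.23 dB SPL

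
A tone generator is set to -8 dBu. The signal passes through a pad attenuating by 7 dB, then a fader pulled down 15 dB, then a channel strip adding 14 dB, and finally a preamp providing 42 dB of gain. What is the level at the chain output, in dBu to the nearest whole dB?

Cascaded gains and losses add directly in dB.
-8 − 7 − 15 + 14 + 42 = +26 dBu.

+26 dBu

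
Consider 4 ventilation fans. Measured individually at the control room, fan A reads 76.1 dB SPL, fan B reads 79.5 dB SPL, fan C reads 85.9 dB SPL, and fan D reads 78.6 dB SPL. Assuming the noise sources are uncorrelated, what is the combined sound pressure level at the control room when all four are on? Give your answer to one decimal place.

87.7 dB SPL

Uncorrelated sources add in intensity (power), not in dB.
L_total = 10·log₁₀(10^(76.1/10) + 10^(79.5/10) + 10^(85.9/10) + 10^(78.6/10)) = 10·log₁₀(591400000) = 87.7 dB SPL.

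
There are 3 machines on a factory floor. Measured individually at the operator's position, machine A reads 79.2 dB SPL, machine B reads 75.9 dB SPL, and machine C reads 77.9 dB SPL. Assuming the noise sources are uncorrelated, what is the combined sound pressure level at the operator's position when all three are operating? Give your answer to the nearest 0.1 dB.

82.6 dB SPL

Incoherent sources sum as intensities:
L_total = 10·log₁₀(10^(79.2/10) + 10^(75.9/10) + 10^(77.9/10)) = 10·log₁₀(183700000) = 82.6 dB SPL.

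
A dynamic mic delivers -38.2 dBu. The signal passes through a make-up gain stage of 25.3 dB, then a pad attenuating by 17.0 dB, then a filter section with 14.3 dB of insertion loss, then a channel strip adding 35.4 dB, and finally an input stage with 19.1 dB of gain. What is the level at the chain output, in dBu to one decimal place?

+10.3 dBu

In dB, series stages simply add:
-38.2 + 25.3 − 17.0 − 14.3 + 35.4 + 19.1 = +10.3 dBu.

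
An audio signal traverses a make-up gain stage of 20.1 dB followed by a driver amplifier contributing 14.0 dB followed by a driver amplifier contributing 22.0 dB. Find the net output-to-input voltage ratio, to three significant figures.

Net gain = 20.1 + 14.0 + 22.0 = 56.1 dB.
Voltage ratio = 10^(56.1/20) = 638.

638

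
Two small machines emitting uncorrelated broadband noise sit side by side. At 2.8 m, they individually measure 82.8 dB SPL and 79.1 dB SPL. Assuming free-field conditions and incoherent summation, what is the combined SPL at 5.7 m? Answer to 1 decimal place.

78.2 dB SPL

Combined at 2.8 m: 10·log₁₀(10^(82.8/10)+10^(79.1/10)) = 84.34 dB SPL.
Then apply −20·log₁₀(5.7/2.8) = -6.17 dB → 78.2 dB SPL.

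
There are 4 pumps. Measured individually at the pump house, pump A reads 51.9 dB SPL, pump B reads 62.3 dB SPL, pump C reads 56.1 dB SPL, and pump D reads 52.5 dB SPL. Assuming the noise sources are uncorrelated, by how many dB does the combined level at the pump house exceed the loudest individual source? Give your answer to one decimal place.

1.6 dB

Add the sources as powers (linear), then convert back to dB:
L_total = 10·log₁₀(10^(51.9/10) + 10^(62.3/10) + 10^(56.1/10) + 10^(52.5/10)) = 63.87 dB SPL.
Excess over the loudest (62.3 dB): 63.87 − 62.3 = 1.6 dB.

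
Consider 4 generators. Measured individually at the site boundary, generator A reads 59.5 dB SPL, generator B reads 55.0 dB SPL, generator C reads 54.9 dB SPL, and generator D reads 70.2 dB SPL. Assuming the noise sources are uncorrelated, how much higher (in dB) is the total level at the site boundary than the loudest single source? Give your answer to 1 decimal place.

Uncorrelated sources add in intensity (power), not in dB.
L_total = 10·log₁₀(10^(59.5/10) + 10^(55.0/10) + 10^(54.9/10) + 10^(70.2/10)) = 70.79 dB SPL.
Excess over the loudest (70.2 dB): 70.79 − 70.2 = 0.6 dB.

0.6 dB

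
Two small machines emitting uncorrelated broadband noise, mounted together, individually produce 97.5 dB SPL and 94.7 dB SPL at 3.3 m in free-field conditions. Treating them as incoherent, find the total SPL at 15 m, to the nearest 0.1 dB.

86.2 dB SPL

Combined at 3.3 m: 10·log₁₀(10^(97.5/10)+10^(94.7/10)) = 99.33 dB SPL.
Then apply −20·log₁₀(15/3.3) = -13.15 dB → 86.2 dB SPL.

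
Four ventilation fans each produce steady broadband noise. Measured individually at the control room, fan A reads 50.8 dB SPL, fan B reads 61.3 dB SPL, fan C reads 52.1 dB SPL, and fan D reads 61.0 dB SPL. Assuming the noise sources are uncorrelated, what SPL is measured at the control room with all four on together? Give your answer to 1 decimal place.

64.6 dB SPL

Uncorrelated sources add in intensity (power), not in dB.
L_total = 10·log₁₀(10^(50.8/10) + 10^(61.3/10) + 10^(52.1/10) + 10^(61.0/10)) = 10·log₁₀(2890000) = 64.6 dB SPL.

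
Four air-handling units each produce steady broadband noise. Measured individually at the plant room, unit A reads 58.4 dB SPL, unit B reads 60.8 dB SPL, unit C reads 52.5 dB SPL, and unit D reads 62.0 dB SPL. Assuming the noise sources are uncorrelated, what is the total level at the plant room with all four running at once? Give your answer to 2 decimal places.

65.63 dB SPL

Add the sources as powers (linear), then convert back to dB:
L_total = 10·log₁₀(10^(58.4/10) + 10^(60.8/10) + 10^(52.5/10) + 10^(62.0/10)) = 10·log₁₀(3657000) = 65.63 dB SPL.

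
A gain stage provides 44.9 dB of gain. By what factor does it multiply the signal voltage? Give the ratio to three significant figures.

176

Voltage ratio = 10^(dB/20).
10^(44.9/20) = 10^(2.245) = 176.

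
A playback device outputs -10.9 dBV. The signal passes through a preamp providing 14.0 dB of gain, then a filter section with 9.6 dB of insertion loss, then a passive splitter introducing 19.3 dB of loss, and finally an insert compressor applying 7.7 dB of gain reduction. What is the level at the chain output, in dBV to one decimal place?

-33.5 dBV

Gain stages sum in dB:
-10.9 + 14.0 − 9.6 − 19.3 − 7.7 = -33.5 dBV.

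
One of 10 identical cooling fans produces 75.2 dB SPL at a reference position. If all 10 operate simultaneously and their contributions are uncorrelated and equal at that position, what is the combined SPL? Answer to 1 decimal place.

10 equal incoherent sources raise the level by 10·log₁₀(10) = 10.00 dB.
L_total = 75.2 + 10.00 = 85.2 dB SPL.

85.2 dB SPL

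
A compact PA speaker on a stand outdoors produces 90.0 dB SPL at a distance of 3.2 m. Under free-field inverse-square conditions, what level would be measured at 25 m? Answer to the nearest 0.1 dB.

For a point source in a free field, ΔL = −20·log₁₀(d₂/d₁).
ΔL = −20·log₁₀(25/3.2) = -17.86 dB, so L₂ = 90.0 + (-17.86) = 72.1 dB SPL.

72.1 dB SPL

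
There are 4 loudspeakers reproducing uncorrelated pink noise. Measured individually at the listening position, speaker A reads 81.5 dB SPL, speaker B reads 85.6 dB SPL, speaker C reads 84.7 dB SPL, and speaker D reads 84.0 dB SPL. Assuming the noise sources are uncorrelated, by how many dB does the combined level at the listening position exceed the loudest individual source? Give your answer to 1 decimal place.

4.6 dB

Incoherent sources sum as intensities:
L_total = 10·log₁₀(10^(81.5/10) + 10^(85.6/10) + 10^(84.7/10) + 10^(84.0/10)) = 90.21 dB SPL.
Excess over the loudest (85.6 dB): 90.21 − 85.6 = 4.6 dB.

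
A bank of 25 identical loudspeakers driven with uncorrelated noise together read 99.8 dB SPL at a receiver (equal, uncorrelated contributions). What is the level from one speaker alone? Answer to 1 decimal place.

25 equal incoherent sources add 10·log₁₀(25) = 13.98 dB over one source.
L_one = 99.8 − 13.98 = 85.8 dB SPL.

85.8 dB SPL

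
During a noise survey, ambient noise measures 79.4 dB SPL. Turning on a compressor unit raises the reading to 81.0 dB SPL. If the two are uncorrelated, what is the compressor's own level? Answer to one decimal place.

Remove the background by subtracting linear intensities:
L_src = 10·log₁₀(10^(81.0/10) − 10^(79.4/10)) = 10·log₁₀(38800000) = 75.9 dB SPL.

75.9 dB SPL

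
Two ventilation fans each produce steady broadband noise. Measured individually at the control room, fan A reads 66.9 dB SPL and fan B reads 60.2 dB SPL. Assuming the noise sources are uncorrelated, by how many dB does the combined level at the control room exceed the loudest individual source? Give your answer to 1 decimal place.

Uncorrelated sources add in intensity (power), not in dB.
L_total = 10·log₁₀(10^(66.9/10) + 10^(60.2/10)) = 67.74 dB SPL.
Excess over the loudest (66.9 dB): 67.74 − 66.9 = 0.8 dB.

0.8 dB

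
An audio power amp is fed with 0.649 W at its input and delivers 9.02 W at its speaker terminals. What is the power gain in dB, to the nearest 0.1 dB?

11.4 dB

For a power ratio, dB = 10·log₁₀(P₂/P₁).
10·log₁₀(9.02/0.649) = 10·log₁₀(13.90) = 11.4 dB.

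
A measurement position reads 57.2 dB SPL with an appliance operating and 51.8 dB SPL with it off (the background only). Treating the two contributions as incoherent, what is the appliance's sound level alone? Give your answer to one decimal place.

Subtract intensities: L_src = 10·log₁₀(10^(L_total/10) − 10^(L_bg/10)).
L_src = 10·log₁₀(10^(57.2/10) − 10^(51.8/10)) = 10·log₁₀(373500) = 55.7 dB SPL.

55.7 dB SPL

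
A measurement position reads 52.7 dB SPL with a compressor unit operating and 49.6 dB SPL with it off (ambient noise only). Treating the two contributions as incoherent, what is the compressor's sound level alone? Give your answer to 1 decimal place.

49.8 dB SPL

Remove the background by subtracting linear intensities:
L_src = 10·log₁₀(10^(52.7/10) − 10^(49.6/10)) = 10·log₁₀(95010) = 49.8 dB SPL.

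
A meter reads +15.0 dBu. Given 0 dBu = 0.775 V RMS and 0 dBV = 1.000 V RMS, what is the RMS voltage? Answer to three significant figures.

4.36 V

V = 0.775 V × 10^(+15.0/20).
= 0.775 × 5.623 = 4.36 V.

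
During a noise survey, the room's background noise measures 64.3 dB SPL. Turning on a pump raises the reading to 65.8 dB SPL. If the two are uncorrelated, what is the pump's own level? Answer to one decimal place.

60.5 dB SPL

Background correction is a power subtraction:
L_src = 10·log₁₀(10^(65.8/10) − 10^(64.3/10)) = 10·log₁₀(1110000) = 60.5 dB SPL.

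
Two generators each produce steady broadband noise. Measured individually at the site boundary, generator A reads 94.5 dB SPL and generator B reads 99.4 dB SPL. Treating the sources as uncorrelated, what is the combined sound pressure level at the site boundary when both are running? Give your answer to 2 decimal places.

100.62 dB SPL

Add the sources as powers (linear), then convert back to dB:
L_total = 10·log₁₀(10^(94.5/10) + 10^(99.4/10)) = 10·log₁₀(11528000000) = 100.62 dB SPL.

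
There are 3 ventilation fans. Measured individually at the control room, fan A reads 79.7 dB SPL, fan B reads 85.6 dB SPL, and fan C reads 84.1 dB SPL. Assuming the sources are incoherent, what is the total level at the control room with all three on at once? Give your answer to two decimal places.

Add the sources as powers (linear), then convert back to dB:
L_total = 10·log₁₀(10^(79.7/10) + 10^(85.6/10) + 10^(84.1/10)) = 10·log₁₀(713400000) = 88.53 dB SPL.

88.53 dB SPL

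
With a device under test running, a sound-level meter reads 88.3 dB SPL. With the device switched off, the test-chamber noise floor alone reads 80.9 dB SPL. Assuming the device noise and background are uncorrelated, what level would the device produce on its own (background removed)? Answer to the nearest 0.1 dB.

87.4 dB SPL

Remove the background by subtracting linear intensities:
L_src = 10·log₁₀(10^(88.3/10) − 10^(80.9/10)) = 10·log₁₀(553100000) = 87.4 dB SPL.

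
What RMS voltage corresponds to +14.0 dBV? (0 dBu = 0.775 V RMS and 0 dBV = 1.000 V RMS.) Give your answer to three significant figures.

5.01 V

V = 1.000 V × 10^(+14.0/20).
= 1.000 × 5.012 = 5.01 V.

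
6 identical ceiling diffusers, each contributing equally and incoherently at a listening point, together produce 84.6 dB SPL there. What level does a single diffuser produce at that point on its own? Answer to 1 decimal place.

76.8 dB SPL

6 equal incoherent sources add 10·log₁₀(6) = 7.78 dB over one source.
L_one = 84.6 − 7.78 = 76.8 dB SPL.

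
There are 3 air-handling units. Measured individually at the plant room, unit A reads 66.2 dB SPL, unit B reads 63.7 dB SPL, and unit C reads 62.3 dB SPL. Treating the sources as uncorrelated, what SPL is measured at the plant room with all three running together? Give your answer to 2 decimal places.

69.14 dB SPL

Uncorrelated sources add in intensity (power), not in dB.
L_total = 10·log₁₀(10^(66.2/10) + 10^(63.7/10) + 10^(62.3/10)) = 10·log₁₀(8211000) = 69.14 dB SPL.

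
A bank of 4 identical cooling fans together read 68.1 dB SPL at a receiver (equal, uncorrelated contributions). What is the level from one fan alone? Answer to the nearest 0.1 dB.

62.1 dB SPL

4 equal incoherent sources add 10·log₁₀(4) = 6.02 dB over one source.
L_one = 68.1 − 6.02 = 62.1 dB SPL.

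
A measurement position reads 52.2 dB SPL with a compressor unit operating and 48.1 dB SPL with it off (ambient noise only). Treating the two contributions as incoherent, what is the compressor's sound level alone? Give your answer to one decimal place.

50.1 dB SPL

Remove the background by subtracting linear intensities:
L_src = 10·log₁₀(10^(52.2/10) − 10^(48.1/10)) = 10·log₁₀(101400) = 50.1 dB SPL.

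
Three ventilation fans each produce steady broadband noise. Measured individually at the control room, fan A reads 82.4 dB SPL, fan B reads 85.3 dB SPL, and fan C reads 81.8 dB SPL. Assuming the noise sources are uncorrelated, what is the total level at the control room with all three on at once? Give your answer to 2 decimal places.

Incoherent sources sum as intensities:
L_total = 10·log₁₀(10^(82.4/10) + 10^(85.3/10) + 10^(81.8/10)) = 10·log₁₀(664000000) = 88.22 dB SPL.

88.22 dB SPL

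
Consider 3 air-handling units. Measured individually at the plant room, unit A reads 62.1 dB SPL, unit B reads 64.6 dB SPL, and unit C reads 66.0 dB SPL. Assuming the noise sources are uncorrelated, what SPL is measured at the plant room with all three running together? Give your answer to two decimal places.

69.29 dB SPL

Add the sources as powers (linear), then convert back to dB:
L_total = 10·log₁₀(10^(62.1/10) + 10^(64.6/10) + 10^(66.0/10)) = 10·log₁₀(8487000) = 69.29 dB SPL.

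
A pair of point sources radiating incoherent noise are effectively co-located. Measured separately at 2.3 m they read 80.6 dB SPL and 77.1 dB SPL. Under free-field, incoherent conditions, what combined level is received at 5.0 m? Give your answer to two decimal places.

Combined at 2.3 m: 10·log₁₀(10^(80.6/10)+10^(77.1/10)) = 82.204 dB SPL.
Then apply −20·log₁₀(5.0/2.3) = -6.745 dB → 75.46 dB SPL.

75.46 dB SPL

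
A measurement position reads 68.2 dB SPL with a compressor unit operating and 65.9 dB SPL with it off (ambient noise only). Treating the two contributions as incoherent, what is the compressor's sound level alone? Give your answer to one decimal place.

Subtract intensities: L_src = 10·log₁₀(10^(L_total/10) − 10^(L_bg/10)).
L_src = 10·log₁₀(10^(68.2/10) − 10^(65.9/10)) = 10·log₁₀(2716000) = 64.3 dB SPL.

64.3 dB SPL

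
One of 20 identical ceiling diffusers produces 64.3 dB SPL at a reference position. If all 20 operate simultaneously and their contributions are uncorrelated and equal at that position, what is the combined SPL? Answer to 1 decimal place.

20 equal incoherent sources raise the level by 10·log₁₀(20) = 13.01 dB.
L_total = 64.3 + 13.01 = 77.3 dB SPL.

77.3 dB SPL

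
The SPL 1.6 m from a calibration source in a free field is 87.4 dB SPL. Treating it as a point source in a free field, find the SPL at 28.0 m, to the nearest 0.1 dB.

For a point source in a free field, ΔL = −20·log₁₀(d₂/d₁).
ΔL = −20·log₁₀(28.0/1.6) = -24.86 dB, so L₂ = 87.4 + (-24.86) = 62.5 dB SPL.

62.5 dB SPL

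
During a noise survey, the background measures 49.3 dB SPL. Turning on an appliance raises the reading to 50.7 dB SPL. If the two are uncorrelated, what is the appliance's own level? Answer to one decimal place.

45.1 dB SPL

Remove the background by subtracting linear intensities:
L_src = 10·log₁₀(10^(50.7/10) − 10^(49.3/10)) = 10·log₁₀(32380) = 45.1 dB SPL.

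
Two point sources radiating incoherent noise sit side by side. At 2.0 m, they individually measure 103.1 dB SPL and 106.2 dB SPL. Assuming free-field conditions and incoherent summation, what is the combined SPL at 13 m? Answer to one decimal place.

91.7 dB SPL

Combined at 2.0 m: 10·log₁₀(10^(103.1/10)+10^(106.2/10)) = 107.93 dB SPL.
Then apply −20·log₁₀(13/2.0) = -16.26 dB → 91.7 dB SPL.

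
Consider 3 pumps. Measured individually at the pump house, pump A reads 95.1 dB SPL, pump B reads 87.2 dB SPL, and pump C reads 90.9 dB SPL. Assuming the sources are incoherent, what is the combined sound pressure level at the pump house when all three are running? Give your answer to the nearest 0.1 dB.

97.0 dB SPL

Add the sources as powers (linear), then convert back to dB:
L_total = 10·log₁₀(10^(95.1/10) + 10^(87.2/10) + 10^(90.9/10)) = 10·log₁₀(4991000000) = 97.0 dB SPL.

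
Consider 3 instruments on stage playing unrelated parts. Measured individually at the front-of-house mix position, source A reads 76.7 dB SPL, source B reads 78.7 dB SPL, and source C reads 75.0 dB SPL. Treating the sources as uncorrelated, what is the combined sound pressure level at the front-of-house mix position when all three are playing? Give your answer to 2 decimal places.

81.83 dB SPL

Incoherent sources sum as intensities:
L_total = 10·log₁₀(10^(76.7/10) + 10^(78.7/10) + 10^(75.0/10)) = 10·log₁₀(152500000) = 81.83 dB SPL.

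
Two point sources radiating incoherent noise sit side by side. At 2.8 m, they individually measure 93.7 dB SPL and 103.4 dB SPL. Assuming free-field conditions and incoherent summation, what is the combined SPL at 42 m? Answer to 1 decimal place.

80.3 dB SPL

Combined at 2.8 m: 10·log₁₀(10^(93.7/10)+10^(103.4/10)) = 103.84 dB SPL.
Then apply −20·log₁₀(42/2.8) = -23.52 dB → 80.3 dB SPL.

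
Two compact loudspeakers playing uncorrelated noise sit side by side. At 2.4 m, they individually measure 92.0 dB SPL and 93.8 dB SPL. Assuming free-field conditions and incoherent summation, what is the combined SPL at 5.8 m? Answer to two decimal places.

88.34 dB SPL

Combined at 2.4 m: 10·log₁₀(10^(92.0/10)+10^(93.8/10)) = 96.003 dB SPL.
Then apply −20·log₁₀(5.8/2.4) = -7.664 dB → 88.34 dB SPL.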